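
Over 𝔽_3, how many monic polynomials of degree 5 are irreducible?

48

By the necklace-counting formula, N_3(5) = (1/5) Σ_{d|5} μ(5/d)·3^d.
Divisors of 5: 1, 5; μ(5/d) for each: -1, 1.
Σ = − 3^1 + 3^5 = 240.
N = 240/5 = 48.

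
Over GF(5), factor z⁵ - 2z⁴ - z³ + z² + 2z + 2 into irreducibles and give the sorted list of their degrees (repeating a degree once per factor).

Write h(z) = z⁵ - 2z⁴ - z³ + z² + 2z + 2.
Roots in GF(5): h(0) = 2; h(1) = 3; h(2) = 2; h(3) = 1; h(4) = 4.
Complete factorization: h(z) = (z⁵ - 2z⁴ - z³ + z² + 2z + 2).
Factor degrees with multiplicity: 5 = 5.

5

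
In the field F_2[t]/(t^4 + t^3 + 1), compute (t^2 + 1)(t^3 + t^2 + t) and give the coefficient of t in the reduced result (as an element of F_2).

0

Multiply in F_2[t]: (t^2 + 1)·(t^3 + t^2 + t) = t^5 + t^4 + t^2 + t.
Reduce using t^4 ≡ t^3 + 1 (mod t^4 + t^3 + 1).
Reduced: t^2.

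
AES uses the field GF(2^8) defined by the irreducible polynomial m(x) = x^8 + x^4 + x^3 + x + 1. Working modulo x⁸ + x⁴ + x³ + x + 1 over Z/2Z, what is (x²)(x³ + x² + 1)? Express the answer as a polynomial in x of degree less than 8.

x^5 + x^4 + x^2

Multiply in Z/2Z[x]: (x²)·(x³ + x² + 1) = x⁵ + x⁴ + x².
Reduced: x⁵ + x⁴ + x².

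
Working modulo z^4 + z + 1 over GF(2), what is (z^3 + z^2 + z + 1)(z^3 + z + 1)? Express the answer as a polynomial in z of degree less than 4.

z + 1

Multiply in GF(2)[z]: (z^3 + z^2 + z + 1)·(z^3 + z + 1) = z^6 + z^5 + z^3 + 1.
Reduce using z^4 ≡ z + 1 (mod z^4 + z + 1).
Reduced: z + 1.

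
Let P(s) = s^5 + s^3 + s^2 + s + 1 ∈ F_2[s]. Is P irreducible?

Check for roots in F_2: P(0) = 1; P(1) = 1.
No roots, so no linear factors.
Monic irreducibles of degree 2 over GF(2): s^2 + s + 1.
None of them divide P (all give nonzero remainder).
No irreducible factor of degree ≤ 2 exists, so P is irreducible over GF(2).

Yes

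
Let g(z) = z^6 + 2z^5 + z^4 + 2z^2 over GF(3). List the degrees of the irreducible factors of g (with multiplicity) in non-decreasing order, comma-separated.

1, 1, 1, 1, 2

Roots in GF(3): g(0) = 0 → root; g(1) = 0 → root; g(2) = 2.
Linear factors from roots: (z), (z + 2).
Complete factorization: g(z) = (z)^2·(z + 2)^2·(z^2 + z + 2).
Factor degrees with multiplicity: 1 + 1 + 1 + 1 + 2 = 6.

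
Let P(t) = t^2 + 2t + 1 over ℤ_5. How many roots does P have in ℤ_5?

Evaluate at each of the 5 elements of ℤ_5:
P(0) = 1; P(1) = 4; P(2) = 4; P(3) = 1; P(4) = 0 → root.
Roots: {4}.

1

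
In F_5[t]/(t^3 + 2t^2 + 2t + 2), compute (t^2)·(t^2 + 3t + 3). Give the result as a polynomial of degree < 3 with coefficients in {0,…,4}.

4t^2 + t + 3

Multiply in F_5[t]: (t^2)·(t^2 + 3t + 3) = t^4 + 3t^3 + 3t^2.
Reduce using t^3 ≡ 3t^2 + 3t + 3 (mod t^3 + 2t^2 + 2t + 2).
Reduced: 4t^2 + t + 3.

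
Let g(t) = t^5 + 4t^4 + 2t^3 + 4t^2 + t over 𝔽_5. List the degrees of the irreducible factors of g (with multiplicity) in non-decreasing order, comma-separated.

1, 1, 1, 2

Roots in 𝔽_5: g(0) = 0 → root; g(1) = 2; g(2) = 0 → root; g(3) = 0 → root; g(4) = 4.
Linear factors from roots: (t), (t + 3), (t + 2).
Complete factorization: g(t) = (t)·(t + 2)·(t + 3)·(t^2 + 4t + 1).
Factor degrees with multiplicity: 1 + 1 + 1 + 2 = 5.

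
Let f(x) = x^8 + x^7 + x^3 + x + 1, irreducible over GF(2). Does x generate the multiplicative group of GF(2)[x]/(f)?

|GF(2^8)^×| = 2^8 − 1 = 255. Prime factorization: 255 = 3·5·17.
f is primitive ⇔ x has order 255 in GF(2)[x]/(f), i.e. x^(255/q) ≠ 1 for each prime q | 255.
x^(85) mod f = 1
x^(51) mod f = x^4 + x^3 + x^2 + x.
x^(15) mod f = x^6 + x^4 + x^2 + 1.
Since x^(85) = 1, the order of x divides 85 < 255; not primitive.

No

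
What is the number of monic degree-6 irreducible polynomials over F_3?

The number of monic irreducibles of degree 6 over GF(3) is (1/6)·Σ_{d∣6} μ(6/d) 3^d.
Divisors of 6: 1, 2, 3, 6; μ(6/d) for each: 1, -1, -1, 1.
Σ = 3^1 − 3^2 − 3^3 + 3^6 = 696.
N = 696/6 = 116.

116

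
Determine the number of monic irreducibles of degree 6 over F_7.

By the necklace-counting formula, N_7(6) = (1/6) Σ_{d|6} μ(6/d)·7^d.
Divisors of 6: 1, 2, 3, 6; μ(6/d) for each: 1, -1, -1, 1.
Σ = 7^1 − 7^2 − 7^3 + 7^6 = 117264.
N = 117264/6 = 19544.

19544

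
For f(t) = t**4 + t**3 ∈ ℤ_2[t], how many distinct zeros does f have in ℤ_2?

Evaluate at each of the 2 elements of ℤ_2:
f(0) = 0 → root; f(1) = 0 → root.
Roots: {0, 1}.

2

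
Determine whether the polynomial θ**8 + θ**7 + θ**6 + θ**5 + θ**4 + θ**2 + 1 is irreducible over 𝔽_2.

Write m(θ) = θ**8 + θ**7 + θ**6 + θ**5 + θ**4 + θ**2 + 1.
Check for roots in 𝔽_2: m(0) = 1; m(1) = 1.
No roots, so no linear factors.
Monic irreducibles of degree 2 over GF(2): θ**2 + θ + 1.
None of them divide m (all give nonzero remainder).
Monic irreducibles of degree 3 over GF(2): θ**3 + θ + 1, θ**3 + θ**2 + 1.
None of them divide m (all give nonzero remainder).
Monic irreducibles of degree 4 over GF(2): θ**4 + θ + 1, θ**4 + θ**3 + 1, θ**4 + θ**3 + θ**2 + θ + 1.
None of them divide m (all give nonzero remainder).
No irreducible factor of degree ≤ 4 exists, so m is irreducible over GF(2).

Yes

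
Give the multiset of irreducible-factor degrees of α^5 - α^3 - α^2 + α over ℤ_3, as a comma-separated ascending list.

1, 1, 3

Write f(α) = α^5 - α^3 - α^2 + α.
Roots in ℤ_3: f(0) = 0 → root; f(1) = 0 → root; f(2) = 1.
Linear factors from roots: (α), (α - 1).
Complete factorization: f(α) = (α)·(α - 1)·(α^3 + α^2 - 1).
Factor degrees with multiplicity: 1 + 1 + 3 = 5.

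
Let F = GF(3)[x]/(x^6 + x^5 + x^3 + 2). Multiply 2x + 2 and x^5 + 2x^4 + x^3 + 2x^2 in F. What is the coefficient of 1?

2

Multiply in GF(3)[x]: (2x + 2)·(x^5 + 2x^4 + x^3 + 2x^2) = 2x^6 + x^2.
Reduce using x^6 ≡ 2x^5 + 2x^3 + 1 (mod x^6 + x^5 + x^3 + 2).
Reduced: x^5 + x^3 + x^2 + 2.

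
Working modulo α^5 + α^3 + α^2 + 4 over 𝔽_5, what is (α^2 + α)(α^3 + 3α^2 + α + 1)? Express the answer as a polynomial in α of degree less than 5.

Multiply in 𝔽_5[α]: (α^2 + α)·(α^3 + 3α^2 + α + 1) = α^5 + 4α^4 + 4α^3 + 2α^2 + α.
Reduce using α^5 ≡ 4α^3 + 4α^2 + 1 (mod α^5 + α^3 + α^2 + 4).
Reduced: 4α^4 + 3α^3 + α^2 + α + 1.

4α^4 + 3α^3 + α^2 + α + 1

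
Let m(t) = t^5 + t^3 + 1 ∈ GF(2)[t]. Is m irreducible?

Check for roots in GF(2): m(0) = 1; m(1) = 1.
No roots, so no linear factors.
Monic irreducibles of degree 2 over GF(2): t^2 + t + 1.
None of them divide m (all give nonzero remainder).
No irreducible factor of degree ≤ 2 exists, so m is irreducible over GF(2).

Yes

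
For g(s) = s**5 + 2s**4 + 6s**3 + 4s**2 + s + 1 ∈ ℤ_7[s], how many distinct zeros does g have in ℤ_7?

0

Evaluate at each of the 7 elements of ℤ_7:
g(0) = 1; g(1) = 1; g(2) = 5; g(3) = 5; g(4) = 1; g(5) = 2; g(6) = 6.
No element is a root.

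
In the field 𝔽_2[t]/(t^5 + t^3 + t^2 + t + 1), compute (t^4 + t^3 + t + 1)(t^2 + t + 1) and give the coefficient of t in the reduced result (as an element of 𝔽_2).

1

Multiply in 𝔽_2[t]: (t^4 + t^3 + t + 1)·(t^2 + t + 1) = t^6 + 1.
Reduce using t^5 ≡ t^3 + t^2 + t + 1 (mod t^5 + t^3 + t^2 + t + 1).
Reduced: t^4 + t^3 + t^2 + t + 1.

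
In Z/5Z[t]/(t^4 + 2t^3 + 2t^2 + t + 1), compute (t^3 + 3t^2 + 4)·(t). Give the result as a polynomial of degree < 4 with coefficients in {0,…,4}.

Multiply in Z/5Z[t]: (t^3 + 3t^2 + 4)·(t) = t^4 + 3t^3 + 4t.
Reduce using t^4 ≡ 3t^3 + 3t^2 + 4t + 4 (mod t^4 + 2t^3 + 2t^2 + t + 1).
Reduced: t^3 + 3t^2 + 3t + 4.

t^3 + 3t^2 + 3t + 4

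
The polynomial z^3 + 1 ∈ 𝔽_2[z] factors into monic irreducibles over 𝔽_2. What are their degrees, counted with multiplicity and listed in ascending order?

Write g(z) = z^3 + 1.
Roots in 𝔽_2: g(0) = 1; g(1) = 0 → root.
Linear factors from roots: (z + 1).
Complete factorization: g(z) = (z + 1)·(z^2 + z + 1).
Factor degrees with multiplicity: 1 + 2 = 3.

1, 2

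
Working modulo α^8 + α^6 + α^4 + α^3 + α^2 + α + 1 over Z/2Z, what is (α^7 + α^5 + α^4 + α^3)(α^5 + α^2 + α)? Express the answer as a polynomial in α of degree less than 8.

α^5 + α^4 + α^3 + α^2 + α + 1

Multiply in Z/2Z[α]: (α^7 + α^5 + α^4 + α^3)·(α^5 + α^2 + α) = α^12 + α^10 + α^7 + α^4.
Reduce using α^8 ≡ α^6 + α^4 + α^3 + α^2 + α + 1 (mod α^8 + α^6 + α^4 + α^3 + α^2 + α + 1).
Reduced: α^5 + α^4 + α^3 + α^2 + α + 1.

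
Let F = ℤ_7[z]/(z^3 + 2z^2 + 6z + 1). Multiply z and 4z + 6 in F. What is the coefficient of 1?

Multiply in ℤ_7[z]: (z)·(4z + 6) = 4z^2 + 6z.
Reduced: 4z^2 + 6z.

0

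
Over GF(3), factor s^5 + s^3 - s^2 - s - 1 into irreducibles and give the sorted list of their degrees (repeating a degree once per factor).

1, 1, 3

Write h(s) = s^5 + s^3 - s^2 - s - 1.
Roots in GF(3): h(0) = 2; h(1) = 2; h(2) = 0 → root.
Linear factors from roots: (s + 1).
Complete factorization: h(s) = (s + 1)^2·(s^3 + s^2 + s - 1).
Factor degrees with multiplicity: 1 + 1 + 3 = 5.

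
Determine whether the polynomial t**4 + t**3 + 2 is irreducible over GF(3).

Yes

Write h(t) = t**4 + t**3 + 2.
Check for roots in GF(3): h(0) = 2; h(1) = 1; h(2) = 2.
No roots, so no linear factors.
Monic irreducibles of degree 2 over GF(3): t**2 + 1, t**2 + t + 2, t**2 + 2t + 2.
None of them divide h (all give nonzero remainder).
No irreducible factor of degree ≤ 2 exists, so h is irreducible over GF(3).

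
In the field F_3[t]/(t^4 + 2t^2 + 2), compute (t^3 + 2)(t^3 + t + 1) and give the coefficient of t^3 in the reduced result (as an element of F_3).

0

Multiply in F_3[t]: (t^3 + 2)·(t^3 + t + 1) = t^6 + t^4 + 2t + 2.
Reduce using t^4 ≡ t^2 + 1 (mod t^4 + 2t^2 + 2).
Reduced: 2t + 1.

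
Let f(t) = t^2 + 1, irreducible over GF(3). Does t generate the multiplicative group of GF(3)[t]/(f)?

No

|GF(3^2)^×| = 3^2 − 1 = 8. Prime factorization: 8 = 2^3.
f is primitive ⇔ t has order 8 in GF(3)[t]/(f), i.e. t^(8/q) ≠ 1 for each prime q | 8.
t^(4) mod f = 1
Since t^(4) = 1, the order of t divides 4 < 8; not primitive.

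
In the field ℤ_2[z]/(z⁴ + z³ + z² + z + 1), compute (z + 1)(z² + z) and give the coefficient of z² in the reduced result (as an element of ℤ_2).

0

Multiply in ℤ_2[z]: (z + 1)·(z² + z) = z³ + z.
Reduced: z³ + z.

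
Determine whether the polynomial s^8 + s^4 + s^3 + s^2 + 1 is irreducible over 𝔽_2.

Yes

Write g(s) = s^8 + s^4 + s^3 + s^2 + 1.
Check for roots in 𝔽_2: g(0) = 1; g(1) = 1.
No roots, so no linear factors.
Monic irreducibles of degree 2 over GF(2): s^2 + s + 1.
None of them divide g (all give nonzero remainder).
Monic irreducibles of degree 3 over GF(2): s^3 + s + 1, s^3 + s^2 + 1.
None of them divide g (all give nonzero remainder).
Monic irreducibles of degree 4 over GF(2): s^4 + s + 1, s^4 + s^3 + 1, s^4 + s^3 + s^2 + s + 1.
None of them divide g (all give nonzero remainder).
No irreducible factor of degree ≤ 4 exists, so g is irreducible over GF(2).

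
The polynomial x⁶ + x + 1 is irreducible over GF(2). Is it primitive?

Yes

Write f(x) = x⁶ + x + 1.
|GF(2^6)^×| = 2^6 − 1 = 63. Prime factorization: 63 = 3^2·7.
f is primitive ⇔ x has order 63 in GF(2)[x]/(f), i.e. x^(63/q) ≠ 1 for each prime q | 63.
x^(21) mod f = x⁵ + x⁴ + x³ + x + 1.
x^(9) mod f = x⁴ + x³.
None equal 1, so x has full order 63; f is primitive.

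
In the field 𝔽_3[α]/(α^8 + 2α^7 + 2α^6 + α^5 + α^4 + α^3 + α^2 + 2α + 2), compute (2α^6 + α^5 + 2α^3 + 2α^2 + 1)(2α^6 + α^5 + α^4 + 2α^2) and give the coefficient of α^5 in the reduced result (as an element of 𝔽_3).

Multiply in 𝔽_3[α]: (2α^6 + α^5 + 2α^3 + 2α^2 + 1)·(2α^6 + α^5 + α^4 + 2α^2) = α^12 + α^11 + 2α^9 + α^8 + α^6 + 2α^5 + 2α^4 + 2α^2.
Reduce using α^8 ≡ α^7 + α^6 + 2α^5 + 2α^4 + 2α^3 + 2α^2 + α + 1 (mod α^8 + 2α^7 + 2α^6 + α^5 + α^4 + α^3 + α^2 + 2α + 2).
Reduced: α^7 + 2α^6 + α^4 + α^3 + α^2 + α + 1.

0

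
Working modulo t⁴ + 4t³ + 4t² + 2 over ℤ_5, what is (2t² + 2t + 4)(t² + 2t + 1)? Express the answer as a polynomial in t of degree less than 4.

3t^3 + 2t^2

Multiply in ℤ_5[t]: (2t² + 2t + 4)·(t² + 2t + 1) = 2t⁴ + t³ + 4.
Reduce using t⁴ ≡ t³ + t² + 3 (mod t⁴ + 4t³ + 4t² + 2).
Reduced: 3t³ + 2t².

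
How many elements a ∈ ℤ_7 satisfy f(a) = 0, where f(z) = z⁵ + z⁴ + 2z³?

Evaluate at each of the 7 elements of ℤ_7:
f(0) = 0 → root; f(1) = 4; f(2) = 1; f(3) = 0 → root; f(4) = 1; f(5) = 3; f(6) = 5.
Roots: {0, 3}.

2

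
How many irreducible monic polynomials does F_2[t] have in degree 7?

18

x^(2^7) − x is the product of all monic irreducibles of degree dividing 7; Möbius inversion gives N = (1/7) Σ μ(7/d)·2^d.
Divisors of 7: 1, 7; μ(7/d) for each: -1, 1.
Σ = − 2^1 + 2^7 = 126.
N = 126/7 = 18.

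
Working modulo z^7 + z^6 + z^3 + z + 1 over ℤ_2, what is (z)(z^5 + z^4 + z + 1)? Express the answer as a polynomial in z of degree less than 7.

z^6 + z^5 + z^2 + z

Multiply in ℤ_2[z]: (z)·(z^5 + z^4 + z + 1) = z^6 + z^5 + z^2 + z.
Reduced: z^6 + z^5 + z^2 + z.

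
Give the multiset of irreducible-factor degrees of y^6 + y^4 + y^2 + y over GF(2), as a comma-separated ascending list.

Write f(y) = y^6 + y^4 + y^2 + y.
Roots in GF(2): f(0) = 0 → root; f(1) = 0 → root.
Linear factors from roots: (y), (y + 1).
Complete factorization: f(y) = (y)·(y + 1)·(y^4 + y^3 + 1).
Factor degrees with multiplicity: 1 + 1 + 4 = 6.

1, 1, 4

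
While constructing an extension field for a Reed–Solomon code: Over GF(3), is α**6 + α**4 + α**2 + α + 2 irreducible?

Write g(α) = α**6 + α**4 + α**2 + α + 2.
Check for roots in GF(3): g(0) = 2; g(1) = 0 → root; g(2) = 1.
g(1) = 0, so (α − 1) divides g(α); g is reducible.

No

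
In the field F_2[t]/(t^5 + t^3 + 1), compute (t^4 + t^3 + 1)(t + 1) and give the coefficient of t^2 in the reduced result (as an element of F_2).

0

Multiply in F_2[t]: (t^4 + t^3 + 1)·(t + 1) = t^5 + t^3 + t + 1.
Reduce using t^5 ≡ t^3 + 1 (mod t^5 + t^3 + 1).
Reduced: t.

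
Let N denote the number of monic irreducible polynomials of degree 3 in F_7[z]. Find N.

Gauss's count: N_{7}(3) = (1/3) Σ_{d|3} μ(3/d)·7^d.
Divisors of 3: 1, 3; μ(3/d) for each: -1, 1.
Σ = − 7^1 + 7^3 = 336.
N = 336/3 = 112.

112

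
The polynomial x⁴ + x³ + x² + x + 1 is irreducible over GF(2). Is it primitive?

Write f(x) = x⁴ + x³ + x² + x + 1.
|GF(2^4)^×| = 2^4 − 1 = 15. Prime factorization: 15 = 3·5.
f is primitive ⇔ x has order 15 in GF(2)[x]/(f), i.e. x^(15/q) ≠ 1 for each prime q | 15.
x^(5) mod f = 1
x^(3) mod f = x³.
Since x^(5) = 1, the order of x divides 5 < 15; not primitive.

No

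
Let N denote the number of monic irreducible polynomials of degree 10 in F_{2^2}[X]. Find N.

104754

x^(4^10) − x is the product of all monic irreducibles of degree dividing 10; Möbius inversion gives N = (1/10) Σ μ(10/d)·4^d.
Divisors of 10: 1, 2, 5, 10; μ(10/d) for each: 1, -1, -1, 1.
Σ = 4^1 − 4^2 − 4^5 + 4^10 = 1047540.
N = 1047540/10 = 104754.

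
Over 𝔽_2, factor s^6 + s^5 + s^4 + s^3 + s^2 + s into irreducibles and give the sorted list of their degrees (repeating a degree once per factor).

1, 1, 2, 2

Write f(s) = s^6 + s^5 + s^4 + s^3 + s^2 + s.
Roots in 𝔽_2: f(0) = 0 → root; f(1) = 0 → root.
Linear factors from roots: (s), (s + 1).
Complete factorization: f(s) = (s)·(s + 1)·(s^2 + s + 1)^2.
Factor degrees with multiplicity: 1 + 1 + 2 + 2 = 6.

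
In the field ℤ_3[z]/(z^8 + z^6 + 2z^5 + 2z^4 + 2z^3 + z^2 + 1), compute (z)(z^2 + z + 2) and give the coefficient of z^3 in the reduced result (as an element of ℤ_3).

Multiply in ℤ_3[z]: (z)·(z^2 + z + 2) = z^3 + z^2 + 2z.
Reduced: z^3 + z^2 + 2z.

1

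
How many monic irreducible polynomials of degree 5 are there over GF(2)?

6

Gauss's count: N_{2}(5) = (1/5) Σ_{d|5} μ(5/d)·2^d.
Divisors of 5: 1, 5; μ(5/d) for each: -1, 1.
Σ = − 2^1 + 2^5 = 30.
N = 30/5 = 6.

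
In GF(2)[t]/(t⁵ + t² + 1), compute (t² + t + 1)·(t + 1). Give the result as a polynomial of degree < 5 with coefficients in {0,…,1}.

Multiply in GF(2)[t]: (t² + t + 1)·(t + 1) = t³ + 1.
Reduced: t³ + 1.

t^3 + 1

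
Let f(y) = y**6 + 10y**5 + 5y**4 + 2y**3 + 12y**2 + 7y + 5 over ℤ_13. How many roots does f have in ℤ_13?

4

Evaluate at each of the 13 elements of ℤ_13:
f(0) = 5; f(1) = 3; f(2) = 1; f(3) = 8; f(4) = 5; f(5) = 7; f(6) = 0 → root; f(7) = 0 → root; f(8) = 0 → root; f(9) = 0 → root; f(10) = 3; f(11) = 3; f(12) = 4.
Roots: {6, 7, 8, 9}.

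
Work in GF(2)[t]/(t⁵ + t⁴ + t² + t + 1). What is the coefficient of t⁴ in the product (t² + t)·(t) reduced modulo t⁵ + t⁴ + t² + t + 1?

Multiply in GF(2)[t]: (t² + t)·(t) = t³ + t².
Reduced: t³ + t².

0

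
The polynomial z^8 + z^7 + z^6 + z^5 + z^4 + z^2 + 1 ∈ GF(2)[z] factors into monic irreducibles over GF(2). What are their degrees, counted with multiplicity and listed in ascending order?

Write f(z) = z^8 + z^7 + z^6 + z^5 + z^4 + z^2 + 1.
Roots in GF(2): f(0) = 1; f(1) = 1.
Complete factorization: f(z) = (z^8 + z^7 + z^6 + z^5 + z^4 + z^2 + 1).
Factor degrees with multiplicity: 8 = 8.

8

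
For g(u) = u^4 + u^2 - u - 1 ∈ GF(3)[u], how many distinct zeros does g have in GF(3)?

Evaluate at each of the 3 elements of GF(3):
g(0) = 2; g(1) = 0 → root; g(2) = 2.
Roots: {1}.

1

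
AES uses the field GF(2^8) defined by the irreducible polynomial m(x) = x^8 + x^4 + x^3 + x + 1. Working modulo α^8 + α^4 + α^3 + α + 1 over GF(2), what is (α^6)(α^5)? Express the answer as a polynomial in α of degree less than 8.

α^7 + α^6 + α^4 + α^3

Multiply in GF(2)[α]: (α^6)·(α^5) = α^11.
Reduce using α^8 ≡ α^4 + α^3 + α + 1 (mod α^8 + α^4 + α^3 + α + 1).
Reduced: α^7 + α^6 + α^4 + α^3.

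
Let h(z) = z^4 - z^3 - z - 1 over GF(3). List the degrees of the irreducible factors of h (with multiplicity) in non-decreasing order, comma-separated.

2, 2

Roots in GF(3): h(0) = 2; h(1) = 1; h(2) = 2.
Complete factorization: h(z) = (z^2 + 1)·(z^2 - z - 1).
Factor degrees with multiplicity: 2 + 2 = 4.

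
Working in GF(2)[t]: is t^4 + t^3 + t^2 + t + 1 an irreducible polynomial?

Yes

Write m(t) = t^4 + t^3 + t^2 + t + 1.
Check for roots in GF(2): m(0) = 1; m(1) = 1.
No roots, so no linear factors.
Monic irreducibles of degree 2 over GF(2): t^2 + t + 1.
None of them divide m (all give nonzero remainder).
No irreducible factor of degree ≤ 2 exists, so m is irreducible over GF(2).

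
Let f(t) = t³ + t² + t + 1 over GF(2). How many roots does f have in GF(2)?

1

Evaluate at each of the 2 elements of GF(2):
f(0) = 1; f(1) = 0 → root.
Roots: {1}.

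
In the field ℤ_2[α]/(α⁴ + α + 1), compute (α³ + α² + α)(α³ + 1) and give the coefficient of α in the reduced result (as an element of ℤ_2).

Multiply in ℤ_2[α]: (α³ + α² + α)·(α³ + 1) = α⁶ + α⁵ + α⁴ + α³ + α² + α.
Reduce using α⁴ ≡ α + 1 (mod α⁴ + α + 1).
Reduced: α² + α + 1.

1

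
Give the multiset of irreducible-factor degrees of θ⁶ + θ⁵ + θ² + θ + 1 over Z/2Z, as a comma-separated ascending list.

6

Write h(θ) = θ⁶ + θ⁵ + θ² + θ + 1.
Roots in Z/2Z: h(0) = 1; h(1) = 1.
Complete factorization: h(θ) = (θ⁶ + θ⁵ + θ² + θ + 1).
Factor degrees with multiplicity: 6 = 6.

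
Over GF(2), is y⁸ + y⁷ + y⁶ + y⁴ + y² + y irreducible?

No

Write f(y) = y⁸ + y⁷ + y⁶ + y⁴ + y² + y.
Check for roots in GF(2): f(0) = 0 → root; f(1) = 0 → root.
f(0) = 0, so (y) divides f(y); f is reducible.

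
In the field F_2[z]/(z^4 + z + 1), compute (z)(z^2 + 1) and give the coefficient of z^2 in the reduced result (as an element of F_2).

0

Multiply in F_2[z]: (z)·(z^2 + 1) = z^3 + z.
Reduced: z^3 + z.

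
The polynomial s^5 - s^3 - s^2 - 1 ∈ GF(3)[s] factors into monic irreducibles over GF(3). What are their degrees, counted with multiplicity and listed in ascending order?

Write h(s) = s^5 - s^3 - s^2 - 1.
Roots in GF(3): h(0) = 2; h(1) = 1; h(2) = 1.
Complete factorization: h(s) = (s^5 - s^3 - s^2 - 1).
Factor degrees with multiplicity: 5 = 5.

5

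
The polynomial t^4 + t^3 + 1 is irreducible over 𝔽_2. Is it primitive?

Write f(t) = t^4 + t^3 + 1.
|GF(2^4)^×| = 2^4 − 1 = 15. Prime factorization: 15 = 3·5.
f is primitive ⇔ t has order 15 in GF(2)[t]/(f), i.e. t^(15/q) ≠ 1 for each prime q | 15.
t^(5) mod f = t^3 + t + 1.
t^(3) mod f = t^3.
None equal 1, so t has full order 15; f is primitive.

Yes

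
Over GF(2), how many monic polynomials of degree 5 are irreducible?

x^(2^5) − x is the product of all monic irreducibles of degree dividing 5; Möbius inversion gives N = (1/5) Σ μ(5/d)·2^d.
Divisors of 5: 1, 5; μ(5/d) for each: -1, 1.
Σ = − 2^1 + 2^5 = 30.
N = 30/5 = 6.

6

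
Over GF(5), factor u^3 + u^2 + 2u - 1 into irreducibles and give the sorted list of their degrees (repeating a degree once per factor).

1, 2

Write g(u) = u^3 + u^2 + 2u - 1.
Roots in GF(5): g(0) = 4; g(1) = 3; g(2) = 0 → root; g(3) = 1; g(4) = 2.
Linear factors from roots: (u - 2).
Complete factorization: g(u) = (u - 2)·(u^2 - 2u - 2).
Factor degrees with multiplicity: 1 + 2 = 3.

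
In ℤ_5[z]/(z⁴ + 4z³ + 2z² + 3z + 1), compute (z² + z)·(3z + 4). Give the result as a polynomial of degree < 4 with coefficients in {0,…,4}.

Multiply in ℤ_5[z]: (z² + z)·(3z + 4) = 3z³ + 2z² + 4z.
Reduced: 3z³ + 2z² + 4z.

3z^3 + 2z^2 + 4z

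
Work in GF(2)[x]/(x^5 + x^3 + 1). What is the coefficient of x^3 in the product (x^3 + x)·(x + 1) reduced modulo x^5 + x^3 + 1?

Multiply in GF(2)[x]: (x^3 + x)·(x + 1) = x^4 + x^3 + x^2 + x.
Reduced: x^4 + x^3 + x^2 + x.

1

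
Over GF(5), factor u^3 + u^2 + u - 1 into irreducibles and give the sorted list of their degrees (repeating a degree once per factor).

3

Write f(u) = u^3 + u^2 + u - 1.
Roots in GF(5): f(0) = 4; f(1) = 2; f(2) = 3; f(3) = 3; f(4) = 3.
Complete factorization: f(u) = (u^3 + u^2 + u - 1).
Factor degrees with multiplicity: 3 = 3.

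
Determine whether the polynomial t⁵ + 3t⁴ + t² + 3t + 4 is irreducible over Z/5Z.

Write g(t) = t⁵ + 3t⁴ + t² + 3t + 4.
Check for roots in Z/5Z: g(0) = 4; g(1) = 2; g(2) = 4; g(3) = 3; g(4) = 4.
No roots, so no linear factors.
Degree-2 irreducible divisors: test the 10 monic irreducibles of degree 2 over GF(5).
None of them divide g (all give nonzero remainder).
No irreducible factor of degree ≤ 2 exists, so g is irreducible over GF(5).

Yes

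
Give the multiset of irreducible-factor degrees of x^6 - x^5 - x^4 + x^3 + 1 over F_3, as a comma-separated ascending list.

Write g(x) = x^6 - x^5 - x^4 + x^3 + 1.
Roots in F_3: g(0) = 1; g(1) = 1; g(2) = 1.
Complete factorization: g(x) = (x^6 - x^5 - x^4 + x^3 + 1).
Factor degrees with multiplicity: 6 = 6.

6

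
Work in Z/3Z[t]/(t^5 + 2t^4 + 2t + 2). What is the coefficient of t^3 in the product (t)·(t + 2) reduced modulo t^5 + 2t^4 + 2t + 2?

0

Multiply in Z/3Z[t]: (t)·(t + 2) = t^2 + 2t.
Reduced: t^2 + 2t.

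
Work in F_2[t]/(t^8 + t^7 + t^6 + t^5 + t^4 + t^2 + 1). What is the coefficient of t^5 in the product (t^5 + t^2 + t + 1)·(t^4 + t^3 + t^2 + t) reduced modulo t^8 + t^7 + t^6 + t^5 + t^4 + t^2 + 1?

1

Multiply in F_2[t]: (t^5 + t^2 + t + 1)·(t^4 + t^3 + t^2 + t) = t^9 + t^8 + t^7 + t^4 + t^3 + t.
Reduce using t^8 ≡ t^7 + t^6 + t^5 + t^4 + t^2 + 1 (mod t^8 + t^7 + t^6 + t^5 + t^4 + t^2 + 1).
Reduced: t^6 + t^5 + t^4.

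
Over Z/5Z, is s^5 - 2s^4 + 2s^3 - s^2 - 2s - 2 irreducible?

Write h(s) = s^5 - 2s^4 + 2s^3 - s^2 - 2s - 2.
Check for roots in Z/5Z: h(0) = 3; h(1) = 1; h(2) = 1; h(3) = 3; h(4) = 4.
No roots, so no linear factors.
Degree-2 irreducible divisors: test the 10 monic irreducibles of degree 2 over GF(5).
None of them divide h (all give nonzero remainder).
No irreducible factor of degree ≤ 2 exists, so h is irreducible over GF(5).

Yes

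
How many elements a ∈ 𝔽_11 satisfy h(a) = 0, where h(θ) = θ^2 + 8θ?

2

Evaluate at each of the 11 elements of 𝔽_11:
h(0) = 0 → root; h(1) = 9; h(2) = 9; h(3) = 0 → root; h(4) = 4; h(5) = 10; h(6) = 7; h(7) = 6; h(8) = 7; h(9) = 10; h(10) = 4.
Roots: {0, 3}.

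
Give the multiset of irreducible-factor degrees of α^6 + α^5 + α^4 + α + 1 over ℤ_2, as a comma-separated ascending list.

Write h(α) = α^6 + α^5 + α^4 + α + 1.
Roots in ℤ_2: h(0) = 1; h(1) = 1.
Complete factorization: h(α) = (α^6 + α^5 + α^4 + α + 1).
Factor degrees with multiplicity: 6 = 6.

6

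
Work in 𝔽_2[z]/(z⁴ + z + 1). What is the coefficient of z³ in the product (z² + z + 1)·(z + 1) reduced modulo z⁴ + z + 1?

1

Multiply in 𝔽_2[z]: (z² + z + 1)·(z + 1) = z³ + 1.
Reduced: z³ + 1.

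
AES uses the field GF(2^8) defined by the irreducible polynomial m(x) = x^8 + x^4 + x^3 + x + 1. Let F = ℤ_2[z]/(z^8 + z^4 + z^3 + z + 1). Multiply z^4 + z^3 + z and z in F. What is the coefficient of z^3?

0

Multiply in ℤ_2[z]: (z^4 + z^3 + z)·(z) = z^5 + z^4 + z^2.
Reduced: z^5 + z^4 + z^2.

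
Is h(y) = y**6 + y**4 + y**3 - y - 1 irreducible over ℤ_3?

Yes

Check for roots in ℤ_3: h(0) = 2; h(1) = 1; h(2) = 1.
No roots, so no linear factors.
Monic irreducibles of degree 2 over GF(3): y**2 + 1, y**2 + y - 1, y**2 - y - 1.
None of them divide h (all give nonzero remainder).
Degree-3 irreducible divisors: test the 8 monic irreducibles of degree 3 over GF(3).
None of them divide h (all give nonzero remainder).
No irreducible factor of degree ≤ 3 exists, so h is irreducible over GF(3).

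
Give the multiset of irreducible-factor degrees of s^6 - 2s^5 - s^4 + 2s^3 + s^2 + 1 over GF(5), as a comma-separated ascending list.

1, 2, 3

Write h(s) = s^6 - 2s^5 - s^4 + 2s^3 + s^2 + 1.
Roots in GF(5): h(0) = 1; h(1) = 2; h(2) = 0 → root; h(3) = 1; h(4) = 2.
Linear factors from roots: (s - 2).
Complete factorization: h(s) = (s - 2)·(s^2 + s + 1)·(s^3 - s^2 - s + 2).
Factor degrees with multiplicity: 1 + 2 + 3 = 6.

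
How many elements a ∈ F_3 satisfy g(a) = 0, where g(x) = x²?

Evaluate at each of the 3 elements of F_3:
g(0) = 0 → root; g(1) = 1; g(2) = 1.
Roots: {0}.

1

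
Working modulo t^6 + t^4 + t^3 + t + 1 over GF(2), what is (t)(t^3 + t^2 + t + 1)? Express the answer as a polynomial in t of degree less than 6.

t^4 + t^3 + t^2 + t

Multiply in GF(2)[t]: (t)·(t^3 + t^2 + t + 1) = t^4 + t^3 + t^2 + t.
Reduced: t^4 + t^3 + t^2 + t.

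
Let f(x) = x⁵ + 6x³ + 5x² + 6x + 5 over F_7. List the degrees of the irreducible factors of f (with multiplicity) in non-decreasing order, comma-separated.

5

Complete factorization: f(x) = (x⁵ + 6x³ + 5x² + 6x + 5).
Factor degrees with multiplicity: 5 = 5.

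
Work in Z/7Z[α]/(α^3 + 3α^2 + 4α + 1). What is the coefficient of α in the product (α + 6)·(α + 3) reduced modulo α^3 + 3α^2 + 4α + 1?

2

Multiply in Z/7Z[α]: (α + 6)·(α + 3) = α^2 + 2α + 4.
Reduced: α^2 + 2α + 4.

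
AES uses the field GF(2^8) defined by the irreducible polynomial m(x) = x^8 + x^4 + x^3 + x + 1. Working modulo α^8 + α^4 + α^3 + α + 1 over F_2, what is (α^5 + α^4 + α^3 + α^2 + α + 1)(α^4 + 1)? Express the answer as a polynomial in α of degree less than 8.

α^7 + α^6 + α^5 + α

Multiply in F_2[α]: (α^5 + α^4 + α^3 + α^2 + α + 1)·(α^4 + 1) = α^9 + α^8 + α^7 + α^6 + α^3 + α^2 + α + 1.
Reduce using α^8 ≡ α^4 + α^3 + α + 1 (mod α^8 + α^4 + α^3 + α + 1).
Reduced: α^7 + α^6 + α^5 + α.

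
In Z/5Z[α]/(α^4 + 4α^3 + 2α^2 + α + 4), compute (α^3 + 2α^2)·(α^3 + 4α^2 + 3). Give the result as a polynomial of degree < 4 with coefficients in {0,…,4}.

Multiply in Z/5Z[α]: (α^3 + 2α^2)·(α^3 + 4α^2 + 3) = α^6 + α^5 + 3α^4 + 3α^3 + α^2.
Reduce using α^4 ≡ α^3 + 3α^2 + 4α + 1 (mod α^4 + 4α^3 + 2α^2 + α + 4).
Reduced: α^3 + 4α^2 + 4α + 3.

α^3 + 4α^2 + 4α + 3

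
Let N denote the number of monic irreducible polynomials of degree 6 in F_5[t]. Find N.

Gauss's count: N_{5}(6) = (1/6) Σ_{d|6} μ(6/d)·5^d.
Divisors of 6: 1, 2, 3, 6; μ(6/d) for each: 1, -1, -1, 1.
Σ = 5^1 − 5^2 − 5^3 + 5^6 = 15480.
N = 15480/6 = 2580.

2580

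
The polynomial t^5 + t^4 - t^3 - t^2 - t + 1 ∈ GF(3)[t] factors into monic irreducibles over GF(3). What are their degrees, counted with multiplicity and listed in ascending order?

1, 1, 1, 2

Write h(t) = t^5 + t^4 - t^3 - t^2 - t + 1.
Roots in GF(3): h(0) = 1; h(1) = 0 → root; h(2) = 2.
Linear factors from roots: (t - 1).
Complete factorization: h(t) = (t - 1)^3·(t^2 + t - 1).
Factor degrees with multiplicity: 1 + 1 + 1 + 2 = 5.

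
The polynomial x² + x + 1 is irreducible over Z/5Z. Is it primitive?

Write f(x) = x² + x + 1.
|GF(5^2)^×| = 5^2 − 1 = 24. Prime factorization: 24 = 2^3·3.
f is primitive ⇔ x has order 24 in GF(5)[x]/(f), i.e. x^(24/q) ≠ 1 for each prime q | 24.
x^(12) mod f = 1
x^(8) mod f = 4x + 4.
Since x^(12) = 1, the order of x divides 12 < 24; not primitive.

No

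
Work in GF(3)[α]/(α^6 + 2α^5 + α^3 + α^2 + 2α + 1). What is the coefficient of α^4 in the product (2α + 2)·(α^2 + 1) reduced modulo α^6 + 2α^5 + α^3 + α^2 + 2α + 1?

0

Multiply in GF(3)[α]: (2α + 2)·(α^2 + 1) = 2α^3 + 2α^2 + 2α + 2.
Reduced: 2α^3 + 2α^2 + 2α + 2.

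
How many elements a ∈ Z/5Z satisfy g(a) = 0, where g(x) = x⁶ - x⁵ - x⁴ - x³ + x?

Evaluate at each of the 5 elements of Z/5Z:
g(0) = 0 → root; g(1) = 4; g(2) = 0 → root; g(3) = 1; g(4) = 1.
Roots: {0, 2}.

2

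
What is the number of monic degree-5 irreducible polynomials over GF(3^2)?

11808

The number of monic irreducibles of degree 5 over GF(9) is (1/5)·Σ_{d∣5} μ(5/d) 9^d.
Divisors of 5: 1, 5; μ(5/d) for each: -1, 1.
Σ = − 9^1 + 9^5 = 59040.
N = 59040/5 = 11808.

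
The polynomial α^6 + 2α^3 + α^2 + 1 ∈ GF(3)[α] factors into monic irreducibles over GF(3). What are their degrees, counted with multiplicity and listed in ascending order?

Write f(α) = α^6 + 2α^3 + α^2 + 1.
Roots in GF(3): f(0) = 1; f(1) = 2; f(2) = 1.
Complete factorization: f(α) = (α^6 + 2α^3 + α^2 + 1).
Factor degrees with multiplicity: 6 = 6.

6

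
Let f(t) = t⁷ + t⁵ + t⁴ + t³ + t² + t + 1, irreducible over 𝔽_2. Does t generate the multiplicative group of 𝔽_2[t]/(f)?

Yes

|GF(2^7)^×| = 2^7 − 1 = 127. Prime factorization: 127 = 127.
f is primitive ⇔ t has order 127 in GF(2)[t]/(f), i.e. t^(127/q) ≠ 1 for each prime q | 127.
t^(1) mod f = t.
None equal 1, so t has full order 127; f is primitive.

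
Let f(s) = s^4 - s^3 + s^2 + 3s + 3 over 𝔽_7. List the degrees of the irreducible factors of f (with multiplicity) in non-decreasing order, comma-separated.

Linear factors from roots: (s - 1), (s - 2).
Complete factorization: f(s) = (s - 2)·(s - 1)·(s^2 + 2s - 2).
Factor degrees with multiplicity: 1 + 1 + 2 = 4.

1, 1, 2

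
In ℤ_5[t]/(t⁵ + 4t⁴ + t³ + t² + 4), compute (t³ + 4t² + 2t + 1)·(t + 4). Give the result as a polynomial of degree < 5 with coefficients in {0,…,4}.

Multiply in ℤ_5[t]: (t³ + 4t² + 2t + 1)·(t + 4) = t⁴ + 3t³ + 3t² + 4t + 4.
Reduced: t⁴ + 3t³ + 3t² + 4t + 4.

t^4 + 3t^3 + 3t^2 + 4t + 4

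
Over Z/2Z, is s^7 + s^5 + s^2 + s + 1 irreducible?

Write g(s) = s^7 + s^5 + s^2 + s + 1.
Check for roots in Z/2Z: g(0) = 1; g(1) = 1.
No roots, so no linear factors.
Monic irreducibles of degree 2 over GF(2): s^2 + s + 1.
None of them divide g (all give nonzero remainder).
Monic irreducibles of degree 3 over GF(2): s^3 + s + 1, s^3 + s^2 + 1.
None of them divide g (all give nonzero remainder).
No irreducible factor of degree ≤ 3 exists, so g is irreducible over GF(2).

Yes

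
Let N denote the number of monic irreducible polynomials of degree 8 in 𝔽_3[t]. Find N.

Gauss's count: N_{3}(8) = (1/8) Σ_{d|8} μ(8/d)·3^d.
Divisors of 8: 1, 2, 4, 8; μ(8/d) for each: 0, 0, -1, 1.
Σ = − 3^4 + 3^8 = 6480.
N = 6480/8 = 810.

810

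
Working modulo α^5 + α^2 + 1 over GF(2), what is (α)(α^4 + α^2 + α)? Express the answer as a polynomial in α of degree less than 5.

α^3 + 1

Multiply in GF(2)[α]: (α)·(α^4 + α^2 + α) = α^5 + α^3 + α^2.
Reduce using α^5 ≡ α^2 + 1 (mod α^5 + α^2 + 1).
Reduced: α^3 + 1.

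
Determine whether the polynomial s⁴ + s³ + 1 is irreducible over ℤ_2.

Write f(s) = s⁴ + s³ + 1.
Check for roots in ℤ_2: f(0) = 1; f(1) = 1.
No roots, so no linear factors.
Monic irreducibles of degree 2 over GF(2): s² + s + 1.
None of them divide f (all give nonzero remainder).
No irreducible factor of degree ≤ 2 exists, so f is irreducible over GF(2).

Yes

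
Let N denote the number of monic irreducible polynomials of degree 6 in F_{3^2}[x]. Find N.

Gauss's count: N_{9}(6) = (1/6) Σ_{d|6} μ(6/d)·9^d.
Divisors of 6: 1, 2, 3, 6; μ(6/d) for each: 1, -1, -1, 1.
Σ = 9^1 − 9^2 − 9^3 + 9^6 = 530640.
N = 530640/6 = 88440.

88440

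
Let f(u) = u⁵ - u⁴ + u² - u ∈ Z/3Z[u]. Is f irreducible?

No

Check for roots in Z/3Z: f(0) = 0 → root; f(1) = 0 → root; f(2) = 0 → root.
f(0) = 0, so (u) divides f(u); f is reducible.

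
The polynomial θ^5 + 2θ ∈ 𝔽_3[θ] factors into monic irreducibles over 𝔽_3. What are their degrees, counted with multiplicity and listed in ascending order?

Write f(θ) = θ^5 + 2θ.
Roots in 𝔽_3: f(0) = 0 → root; f(1) = 0 → root; f(2) = 0 → root.
Linear factors from roots: (θ), (θ + 2), (θ + 1).
Complete factorization: f(θ) = (θ)·(θ + 1)·(θ + 2)·(θ^2 + 1).
Factor degrees with multiplicity: 1 + 1 + 1 + 2 = 5.

1, 1, 1, 2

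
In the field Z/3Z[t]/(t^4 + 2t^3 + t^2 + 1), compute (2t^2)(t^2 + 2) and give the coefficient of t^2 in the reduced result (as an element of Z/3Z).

2

Multiply in Z/3Z[t]: (2t^2)·(t^2 + 2) = 2t^4 + t^2.
Reduce using t^4 ≡ t^3 + 2t^2 + 2 (mod t^4 + 2t^3 + t^2 + 1).
Reduced: 2t^3 + 2t^2 + 1.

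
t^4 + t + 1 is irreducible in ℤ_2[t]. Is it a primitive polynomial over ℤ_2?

Write f(t) = t^4 + t + 1.
|GF(2^4)^×| = 2^4 − 1 = 15. Prime factorization: 15 = 3·5.
f is primitive ⇔ t has order 15 in GF(2)[t]/(f), i.e. t^(15/q) ≠ 1 for each prime q | 15.
t^(5) mod f = t^2 + t.
t^(3) mod f = t^3.
None equal 1, so t has full order 15; f is primitive.

Yes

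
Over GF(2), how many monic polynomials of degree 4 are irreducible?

Gauss's count: N_{2}(4) = (1/4) Σ_{d|4} μ(4/d)·2^d.
Divisors of 4: 1, 2, 4; μ(4/d) for each: 0, -1, 1.
Σ = − 2^2 + 2^4 = 12.
N = 12/4 = 3.

3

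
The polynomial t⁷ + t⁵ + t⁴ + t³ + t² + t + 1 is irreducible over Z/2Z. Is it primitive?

Write f(t) = t⁷ + t⁵ + t⁴ + t³ + t² + t + 1.
|GF(2^7)^×| = 2^7 − 1 = 127. Prime factorization: 127 = 127.
f is primitive ⇔ t has order 127 in GF(2)[t]/(f), i.e. t^(127/q) ≠ 1 for each prime q | 127.
t^(1) mod f = t.
None equal 1, so t has full order 127; f is primitive.

Yes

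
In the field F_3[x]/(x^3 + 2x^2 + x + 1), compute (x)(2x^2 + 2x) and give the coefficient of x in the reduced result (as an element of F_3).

1

Multiply in F_3[x]: (x)·(2x^2 + 2x) = 2x^3 + 2x^2.
Reduce using x^3 ≡ x^2 + 2x + 2 (mod x^3 + 2x^2 + x + 1).
Reduced: x^2 + x + 1.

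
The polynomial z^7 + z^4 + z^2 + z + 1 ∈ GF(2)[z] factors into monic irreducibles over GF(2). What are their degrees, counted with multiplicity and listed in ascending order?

Write h(z) = z^7 + z^4 + z^2 + z + 1.
Roots in GF(2): h(0) = 1; h(1) = 1.
Complete factorization: h(z) = (z^2 + z + 1)^2·(z^3 + z + 1).
Factor degrees with multiplicity: 2 + 2 + 3 = 7.

2, 2, 3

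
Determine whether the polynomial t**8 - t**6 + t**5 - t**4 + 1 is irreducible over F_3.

Write m(t) = t**8 - t**6 + t**5 - t**4 + 1.
Check for roots in F_3: m(0) = 1; m(1) = 1; m(2) = 2.
No roots, so no linear factors.
Monic irreducibles of degree 2 over GF(3): t**2 + 1, t**2 + t - 1, t**2 - t - 1.
None of them divide m (all give nonzero remainder).
Degree-3 irreducible divisors: test the 8 monic irreducibles of degree 3 over GF(3).
None of them divide m (all give nonzero remainder).
Degree-4 irreducible divisors: test the 18 monic irreducibles of degree 4 over GF(3).
None of them divide m (all give nonzero remainder).
No irreducible factor of degree ≤ 4 exists, so m is irreducible over GF(3).

Yes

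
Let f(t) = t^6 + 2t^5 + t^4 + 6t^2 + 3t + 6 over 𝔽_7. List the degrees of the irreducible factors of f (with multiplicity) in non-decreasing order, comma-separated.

1, 1, 2, 2

Linear factors from roots: (t + 4).
Complete factorization: f(t) = (t + 4)^2·(t^2 + 3t + 1)·(t^2 + 5t + 3).
Factor degrees with multiplicity: 1 + 1 + 2 + 2 = 6.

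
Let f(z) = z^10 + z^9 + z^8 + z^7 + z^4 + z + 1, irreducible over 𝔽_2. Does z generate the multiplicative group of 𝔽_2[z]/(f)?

|GF(2^10)^×| = 2^10 − 1 = 1023. Prime factorization: 1023 = 3·11·31.
f is primitive ⇔ z has order 1023 in GF(2)[z]/(f), i.e. z^(1023/q) ≠ 1 for each prime q | 1023.
z^(341) mod f = z^8 + z^4 + z^3 + 1.
z^(93) mod f = z^8 + z^3 + z.
z^(33) mod f = z^6 + z^4 + z^2 + z.
None equal 1, so z has full order 1023; f is primitive.

Yes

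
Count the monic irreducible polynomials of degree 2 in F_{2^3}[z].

28

By the necklace-counting formula, N_8(2) = (1/2) Σ_{d|2} μ(2/d)·8^d.
Divisors of 2: 1, 2; μ(2/d) for each: -1, 1.
Σ = − 8^1 + 8^2 = 56.
N = 56/2 = 28.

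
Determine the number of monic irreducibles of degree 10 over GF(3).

By the necklace-counting formula, N_3(10) = (1/10) Σ_{d|10} μ(10/d)·3^d.
Divisors of 10: 1, 2, 5, 10; μ(10/d) for each: 1, -1, -1, 1.
Σ = 3^1 − 3^2 − 3^5 + 3^10 = 58800.
N = 58800/10 = 5880.

5880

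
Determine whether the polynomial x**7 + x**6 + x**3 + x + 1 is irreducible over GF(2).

Yes

Write m(x) = x**7 + x**6 + x**3 + x + 1.
Check for roots in GF(2): m(0) = 1; m(1) = 1.
No roots, so no linear factors.
Monic irreducibles of degree 2 over GF(2): x**2 + x + 1.
None of them divide m (all give nonzero remainder).
Monic irreducibles of degree 3 over GF(2): x**3 + x + 1, x**3 + x**2 + 1.
None of them divide m (all give nonzero remainder).
No irreducible factor of degree ≤ 3 exists, so m is irreducible over GF(2).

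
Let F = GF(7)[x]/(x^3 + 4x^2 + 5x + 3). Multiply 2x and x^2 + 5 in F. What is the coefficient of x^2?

6

Multiply in GF(7)[x]: (2x)·(x^2 + 5) = 2x^3 + 3x.
Reduce using x^3 ≡ 3x^2 + 2x + 4 (mod x^3 + 4x^2 + 5x + 3).
Reduced: 6x^2 + 1.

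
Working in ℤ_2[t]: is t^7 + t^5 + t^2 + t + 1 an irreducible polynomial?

Yes

Write m(t) = t^7 + t^5 + t^2 + t + 1.
Check for roots in ℤ_2: m(0) = 1; m(1) = 1.
No roots, so no linear factors.
Monic irreducibles of degree 2 over GF(2): t^2 + t + 1.
None of them divide m (all give nonzero remainder).
Monic irreducibles of degree 3 over GF(2): t^3 + t + 1, t^3 + t^2 + 1.
None of them divide m (all give nonzero remainder).
No irreducible factor of degree ≤ 3 exists, so m is irreducible over GF(2).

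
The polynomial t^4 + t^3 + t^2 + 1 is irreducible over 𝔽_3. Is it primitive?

Write f(t) = t^4 + t^3 + t^2 + 1.
|GF(3^4)^×| = 3^4 − 1 = 80. Prime factorization: 80 = 2^4·5.
f is primitive ⇔ t has order 80 in GF(3)[t]/(f), i.e. t^(80/q) ≠ 1 for each prime q | 80.
t^(40) mod f = 1
t^(16) mod f = 2t^3 + t^2 + t.
Since t^(40) = 1, the order of t divides 40 < 80; not primitive.

No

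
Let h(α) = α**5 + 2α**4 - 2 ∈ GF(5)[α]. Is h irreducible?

Yes

Check for roots in GF(5): h(0) = 3; h(1) = 1; h(2) = 2; h(3) = 3; h(4) = 4.
No roots, so no linear factors.
Degree-2 irreducible divisors: test the 10 monic irreducibles of degree 2 over GF(5).
None of them divide h (all give nonzero remainder).
No irreducible factor of degree ≤ 2 exists, so h is irreducible over GF(5).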